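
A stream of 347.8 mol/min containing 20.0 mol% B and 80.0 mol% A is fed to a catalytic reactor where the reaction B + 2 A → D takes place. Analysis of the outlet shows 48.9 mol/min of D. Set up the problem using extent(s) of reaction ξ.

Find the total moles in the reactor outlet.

For D: n = n₀ + 1ξ → 48.9 = 0 + 1ξ, giving ξ = 48.9 mol/min.
Outlet amounts (n = n₀ + ν ξ):
  B: 69.56 − 1(48.9) = 20.66
  A: 278.2 − 2(48.9) = 180.4
  D: 0 + 1(48.9) = 48.9
Total out = 20.66 + 180.4 + 48.9 = 250 mol/min.

250 mol/min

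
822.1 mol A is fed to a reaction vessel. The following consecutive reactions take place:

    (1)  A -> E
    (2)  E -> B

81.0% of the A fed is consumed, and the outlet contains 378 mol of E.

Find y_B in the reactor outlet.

0.35

Conversion of A: A consumed = 1ξ₁ = 0.81 × 822.1 → ξ₁ = 665.9 mol.
E balance: n_E = 0 + 1ξ₁ − 1ξ₂ = 378 → ξ₂ = (1·665.9 − 378)/1 = 287.9 mol.
Outlet amounts (n = n₀ + Σ ν·ξ):
  A: 822.1 − 1(665.9) = 156.2
  E: 0 + 1(665.9) − 1(287.9) = 378
  B: 0 + 1(287.9) = 287.9
Total out = 822.1 mol; y_B = 287.9 / 822.1 = 0.3502.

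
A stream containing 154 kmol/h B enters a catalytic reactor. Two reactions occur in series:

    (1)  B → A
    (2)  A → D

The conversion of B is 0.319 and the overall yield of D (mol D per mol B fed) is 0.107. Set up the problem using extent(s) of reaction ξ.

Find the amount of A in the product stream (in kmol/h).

32.6 kmol/h

Conversion of B: B consumed = 1ξ₁ = 0.319 × 154 → ξ₁ = 49.13 kmol/h.
Yield of D: 1ξ₂ / 154 = 0.107 → ξ₂ = 16.48 kmol/h.
Outlet amounts (n = n₀ + Σ ν·ξ):
  B: 154 − 1(49.13) = 104.9
  A: 0 + 1(49.13) − 1(16.48) = 32.65
  D: 0 + 1(16.48) = 16.48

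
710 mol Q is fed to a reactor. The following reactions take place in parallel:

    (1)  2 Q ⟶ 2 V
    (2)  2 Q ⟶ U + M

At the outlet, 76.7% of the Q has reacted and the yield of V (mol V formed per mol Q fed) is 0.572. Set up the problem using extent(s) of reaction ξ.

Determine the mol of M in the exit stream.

Yield of V: 2ξ₁ / 710 = 0.572 → ξ₁ = 203.1 mol.
Conversion of Q: 2ξ₁ + 2ξ₂ = 0.767 × 710 = 544.6 → ξ₂ = 69.23 mol.
Outlet amounts (n = n₀ + Σ ν·ξ):
  Q: 710 − 2(203.1) − 2(69.23) = 165.4
  V: 0 + 2(203.1) = 406.1
  U: 0 + 1(69.23) = 69.23
  M: 0 + 1(69.23) = 69.23

69.2 mol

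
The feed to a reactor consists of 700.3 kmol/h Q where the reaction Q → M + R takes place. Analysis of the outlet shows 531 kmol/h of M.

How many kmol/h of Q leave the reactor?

For M: n = n₀ + 1ξ → 531 = 0 + 1ξ, giving ξ = 531 kmol/h.
Outlet amounts (n = n₀ + ν ξ):
  Q: 700.3 − 1(531) = 169.3
  M: 0 + 1(531) = 531
  R: 0 + 1(531) = 531

169 kmol/h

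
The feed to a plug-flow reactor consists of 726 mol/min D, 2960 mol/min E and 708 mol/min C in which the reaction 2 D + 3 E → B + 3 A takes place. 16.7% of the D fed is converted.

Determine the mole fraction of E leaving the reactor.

0.641

D reacted = 0.167 × 726 = 121.2 mol/min; ν_D = −2, so ξ = 121.2/2 = 60.62 mol/min.
Outlet amounts (n = n₀ + ν ξ):
  D: 726 − 2(60.62) = 604.8
  E: 2960 − 3(60.62) = 2778
  B: 0 + 1(60.62) = 60.62
  A: 0 + 3(60.62) = 181.9
  C: 708 (inert)
Total out = 4333 mol/min; y_E = 2778 / 4333 = 0.6411.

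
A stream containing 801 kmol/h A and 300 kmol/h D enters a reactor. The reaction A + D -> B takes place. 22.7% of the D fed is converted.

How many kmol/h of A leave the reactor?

D reacted = 0.227 × 300 = 68.1 kmol/h; ν_D = −1, so ξ = 68.1/1 = 68.1 kmol/h.
Outlet amounts (n = n₀ + ν ξ):
  A: 801 − 1(68.1) = 732.9
  D: 300 − 1(68.1) = 231.9
  B: 0 + 1(68.1) = 68.1

733 kmol/h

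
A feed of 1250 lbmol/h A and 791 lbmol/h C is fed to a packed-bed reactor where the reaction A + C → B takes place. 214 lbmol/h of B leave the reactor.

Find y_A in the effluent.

0.567

For B: n = n₀ + 1ξ → 214 = 0 + 1ξ, giving ξ = 214 lbmol/h.
Outlet amounts (n = n₀ + ν ξ):
  A: 1250 − 1(214) = 1036
  C: 791 − 1(214) = 577
  B: 0 + 1(214) = 214
Total out = 1827 lbmol/h; y_A = 1036 / 1827 = 0.567.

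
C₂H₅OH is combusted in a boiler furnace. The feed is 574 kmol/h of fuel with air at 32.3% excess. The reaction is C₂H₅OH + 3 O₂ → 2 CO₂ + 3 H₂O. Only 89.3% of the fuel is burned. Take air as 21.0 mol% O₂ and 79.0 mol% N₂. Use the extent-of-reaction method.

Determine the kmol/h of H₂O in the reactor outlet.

1540 kmol/h

Stoichiometric O₂ = 3 × 574 = 1722 kmol/h; O₂ fed = 1722 × 1.323 = 2278 kmol/h.
N₂ fed = 2278 × 79/21 = 8570 kmol/h.
Fuel reacted = 0.893 × 574 → ξ = 512.6 kmol/h.
Outlet (n = n₀ + ν ξ):
  C₂H₅OH: 574 − 1(512.6) = 61.42
  O₂: 2278 − 3(512.6) = 740.5
  N₂: 8570 (inert)
  CO₂: 0 + 2(512.6) = 1025
  H₂O: 0 + 3(512.6) = 1538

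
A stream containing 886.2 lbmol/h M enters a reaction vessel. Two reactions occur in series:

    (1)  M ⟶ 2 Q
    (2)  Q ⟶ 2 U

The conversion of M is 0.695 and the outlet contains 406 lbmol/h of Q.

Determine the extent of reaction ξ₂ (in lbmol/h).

Conversion of M: M consumed = 1ξ₁ = 0.695 × 886.2 → ξ₁ = 615.9 lbmol/h.
Q balance: n_Q = 0 + 2ξ₁ − 1ξ₂ = 406 → ξ₂ = (2·615.9 − 406)/1 = 825.8 lbmol/h.
Outlet amounts (n = n₀ + Σ ν·ξ):
  M: 886.2 − 1(615.9) = 270.3
  Q: 0 + 2(615.9) − 1(825.8) = 406
  U: 0 + 2(825.8) = 1652

ξ₂ = 826 lbmol/h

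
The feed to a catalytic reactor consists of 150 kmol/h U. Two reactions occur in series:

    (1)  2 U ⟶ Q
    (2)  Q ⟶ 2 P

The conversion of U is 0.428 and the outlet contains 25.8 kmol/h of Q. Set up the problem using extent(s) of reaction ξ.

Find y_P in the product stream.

0.101

Conversion of U: U consumed = 2ξ₁ = 0.428 × 150 → ξ₁ = 32.1 kmol/h.
Q balance: n_Q = 0 + 1ξ₁ − 1ξ₂ = 25.8 → ξ₂ = (1·32.1 − 25.8)/1 = 6.3 kmol/h.
Outlet amounts (n = n₀ + Σ ν·ξ):
  U: 150 − 2(32.1) = 85.8
  Q: 0 + 1(32.1) − 1(6.3) = 25.8
  P: 0 + 2(6.3) = 12.6
Total out = 124.2 kmol/h; y_P = 12.6 / 124.2 = 0.1014.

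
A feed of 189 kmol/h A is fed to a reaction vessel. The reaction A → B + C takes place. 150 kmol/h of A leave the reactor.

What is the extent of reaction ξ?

For A: n = n₀ − 1ξ → 150 = 189 − 1ξ, giving ξ = 39 kmol/h.
Outlet amounts (n = n₀ + ν ξ):
  A: 189 − 1(39) = 150
  B: 0 + 1(39) = 39
  C: 0 + 1(39) = 39

ξ = 39 kmol/h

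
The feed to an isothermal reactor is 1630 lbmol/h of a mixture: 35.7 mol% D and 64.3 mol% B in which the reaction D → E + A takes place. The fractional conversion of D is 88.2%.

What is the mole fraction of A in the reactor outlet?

D reacted = 0.882 × 581.9 = 513.2 lbmol/h; ν_D = −1, so ξ = 513.2/1 = 513.2 lbmol/h.
Outlet amounts (n = n₀ + ν ξ):
  D: 581.9 − 1(513.2) = 68.67
  E: 0 + 1(513.2) = 513.2
  A: 0 + 1(513.2) = 513.2
  B: 1048 (inert)
Total out = 2143 lbmol/h; y_A = 513.2 / 2143 = 0.2395.

0.239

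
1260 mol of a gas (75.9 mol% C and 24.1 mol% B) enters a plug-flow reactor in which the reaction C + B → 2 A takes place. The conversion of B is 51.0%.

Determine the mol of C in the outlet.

B reacted = 0.51 × 303.7 = 154.9 mol; ν_B = −1, so ξ = 154.9/1 = 154.9 mol.
Outlet amounts (n = n₀ + ν ξ):
  C: 956.3 − 1(154.9) = 801.5
  B: 303.7 − 1(154.9) = 148.8
  A: 0 + 2(154.9) = 309.7

801 mol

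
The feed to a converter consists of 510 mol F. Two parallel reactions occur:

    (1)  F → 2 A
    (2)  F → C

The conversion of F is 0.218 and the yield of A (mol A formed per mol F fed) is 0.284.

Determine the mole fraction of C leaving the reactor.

Yield of A: 2ξ₁ / 510 = 0.284 → ξ₁ = 72.42 mol.
Conversion of F: 1ξ₁ + 1ξ₂ = 0.218 × 510 = 111.2 → ξ₂ = 38.76 mol.
Outlet amounts (n = n₀ + Σ ν·ξ):
  F: 510 − 1(72.42) − 1(38.76) = 398.8
  A: 0 + 2(72.42) = 144.8
  C: 0 + 1(38.76) = 38.76
Total out = 582.4 mol; y_C = 38.76 / 582.4 = 0.06655.

0.0665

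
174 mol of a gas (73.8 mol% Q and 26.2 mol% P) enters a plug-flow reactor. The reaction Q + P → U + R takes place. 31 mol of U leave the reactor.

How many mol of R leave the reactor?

31 mol

For U: n = n₀ + 1ξ → 31 = 0 + 1ξ, giving ξ = 31 mol.
Outlet amounts (n = n₀ + ν ξ):
  Q: 128.4 − 1(31) = 97.41
  P: 45.59 − 1(31) = 14.59
  U: 0 + 1(31) = 31
  R: 0 + 1(31) = 31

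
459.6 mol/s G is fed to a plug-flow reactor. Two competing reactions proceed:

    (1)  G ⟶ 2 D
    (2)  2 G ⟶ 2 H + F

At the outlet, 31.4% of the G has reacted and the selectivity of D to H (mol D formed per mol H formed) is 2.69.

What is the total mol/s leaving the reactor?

573 mol/s

Conversion of G: G consumed = 0.314 × 459.6 = 144.3 mol/s = 1ξ₁ + 2ξ₂.
Selectivity: 2ξ₁ / (2ξ₂) = 2.69 → ξ₁ = 2.69 ξ₂.
Substitute: (1·2.69 + 2) ξ₂ = 144.3 → ξ₂ = 30.77 mol/s, ξ₁ = 82.77 mol/s.
Outlet amounts (n = n₀ + Σ ν·ξ):
  G: 459.6 − 1(82.77) − 2(30.77) = 315.3
  D: 0 + 2(82.77) = 165.5
  H: 0 + 2(30.77) = 61.54
  F: 0 + 1(30.77) = 30.77
Total out = 315.3 + 165.5 + 61.54 + 30.77 = 573.1 mol/s.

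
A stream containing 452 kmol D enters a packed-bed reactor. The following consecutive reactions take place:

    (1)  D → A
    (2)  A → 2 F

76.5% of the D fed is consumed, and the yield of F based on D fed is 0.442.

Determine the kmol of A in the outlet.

Conversion of D: D consumed = 1ξ₁ = 0.765 × 452 → ξ₁ = 345.8 kmol.
Yield of F: 2ξ₂ / 452 = 0.442 → ξ₂ = 99.89 kmol.
Outlet amounts (n = n₀ + Σ ν·ξ):
  D: 452 − 1(345.8) = 106.2
  A: 0 + 1(345.8) − 1(99.89) = 245.9
  F: 0 + 2(99.89) = 199.8

246 kmol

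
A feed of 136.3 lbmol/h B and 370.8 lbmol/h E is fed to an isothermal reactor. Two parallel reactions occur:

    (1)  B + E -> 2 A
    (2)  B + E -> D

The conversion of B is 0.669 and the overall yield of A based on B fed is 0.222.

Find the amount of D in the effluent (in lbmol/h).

Yield of A: 2ξ₁ / 136.3 = 0.222 → ξ₁ = 15.13 lbmol/h.
Conversion of B: 1ξ₁ + 1ξ₂ = 0.669 × 136.3 = 91.18 → ξ₂ = 76.06 lbmol/h.
Outlet amounts (n = n₀ + Σ ν·ξ):
  B: 136.3 − 1(15.13) − 1(76.06) = 45.12
  E: 370.8 − 1(15.13) − 1(76.06) = 279.6
  A: 0 + 2(15.13) = 30.26
  D: 0 + 1(76.06) = 76.06

76.1 lbmol/h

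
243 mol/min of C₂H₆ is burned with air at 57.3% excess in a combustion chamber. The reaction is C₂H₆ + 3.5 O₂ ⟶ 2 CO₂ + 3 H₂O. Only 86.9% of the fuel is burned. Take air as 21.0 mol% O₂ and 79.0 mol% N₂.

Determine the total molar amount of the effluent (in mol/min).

Stoichiometric O₂ = 3.5 × 243 = 850.5 mol/min; O₂ fed = 850.5 × 1.573 = 1338 mol/min.
N₂ fed = 1338 × 79/21 = 5033 mol/min.
Fuel reacted = 0.869 × 243 → ξ = 211.2 mol/min.
Outlet (n = n₀ + ν ξ):
  C₂H₆: 243 − 1(211.2) = 31.83
  O₂: 1338 − 3.5(211.2) = 598.8
  N₂: 5033 (inert)
  CO₂: 0 + 2(211.2) = 422.3
  H₂O: 0 + 3(211.2) = 633.5
Total out = 31.83 + 598.8 + 5033 + 422.3 + 633.5 = 6719 mol/min.

6720 mol/min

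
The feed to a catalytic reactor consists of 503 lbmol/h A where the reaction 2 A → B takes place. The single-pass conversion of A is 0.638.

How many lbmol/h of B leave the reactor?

160 lbmol/h

A reacted = 0.638 × 503 = 320.9 lbmol/h; ν_A = −2, so ξ = 320.9/2 = 160.5 lbmol/h.
Outlet amounts (n = n₀ + ν ξ):
  A: 503 − 2(160.5) = 182.1
  B: 0 + 1(160.5) = 160.5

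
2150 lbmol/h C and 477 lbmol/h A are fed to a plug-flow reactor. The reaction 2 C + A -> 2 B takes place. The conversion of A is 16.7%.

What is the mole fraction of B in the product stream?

0.0625

A reacted = 0.167 × 477 = 79.66 lbmol/h; ν_A = −1, so ξ = 79.66/1 = 79.66 lbmol/h.
Outlet amounts (n = n₀ + ν ξ):
  C: 2150 − 2(79.66) = 1991
  A: 477 − 1(79.66) = 397.3
  B: 0 + 2(79.66) = 159.3
Total out = 2547 lbmol/h; y_B = 159.3 / 2547 = 0.06254.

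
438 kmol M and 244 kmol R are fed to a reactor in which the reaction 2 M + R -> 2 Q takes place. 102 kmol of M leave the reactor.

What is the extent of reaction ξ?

ξ = 168 kmol

For M: n = n₀ − 2ξ → 102 = 438 − 2ξ, giving ξ = 168 kmol.
Outlet amounts (n = n₀ + ν ξ):
  M: 438 − 2(168) = 102
  R: 244 − 1(168) = 76
  Q: 0 + 2(168) = 336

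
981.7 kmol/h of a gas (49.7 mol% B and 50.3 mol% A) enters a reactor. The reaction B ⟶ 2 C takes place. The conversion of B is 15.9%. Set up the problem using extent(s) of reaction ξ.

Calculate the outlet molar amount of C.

155 kmol/h

B reacted = 0.159 × 487.9 = 77.58 kmol/h; ν_B = −1, so ξ = 77.58/1 = 77.58 kmol/h.
Outlet amounts (n = n₀ + ν ξ):
  B: 487.9 − 1(77.58) = 410.3
  C: 0 + 2(77.58) = 155.2
  A: 493.8 (inert)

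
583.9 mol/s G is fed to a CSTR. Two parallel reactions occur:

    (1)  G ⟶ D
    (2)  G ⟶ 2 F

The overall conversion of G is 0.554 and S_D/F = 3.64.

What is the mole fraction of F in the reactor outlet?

0.125

Conversion of G: G consumed = 0.554 × 583.9 = 323.5 mol/s = 1ξ₁ + 1ξ₂.
Selectivity: 1ξ₁ / (2ξ₂) = 3.64 → ξ₁ = 7.28 ξ₂.
Substitute: (1·7.28 + 1) ξ₂ = 323.5 → ξ₂ = 39.07 mol/s, ξ₁ = 284.4 mol/s.
Outlet amounts (n = n₀ + Σ ν·ξ):
  G: 583.9 − 1(284.4) − 1(39.07) = 260.4
  D: 0 + 1(284.4) = 284.4
  F: 0 + 2(39.07) = 78.14
Total out = 623 mol/s; y_F = 78.14 / 623 = 0.1254.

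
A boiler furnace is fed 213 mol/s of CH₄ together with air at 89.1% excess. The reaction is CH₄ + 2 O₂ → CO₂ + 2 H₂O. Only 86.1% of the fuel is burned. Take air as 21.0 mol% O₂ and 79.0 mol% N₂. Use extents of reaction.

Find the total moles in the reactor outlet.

4050 mol/s

Stoichiometric O₂ = 2 × 213 = 426 mol/s; O₂ fed = 426 × 1.891 = 805.6 mol/s.
N₂ fed = 805.6 × 79/21 = 3030 mol/s.
Fuel reacted = 0.861 × 213 → ξ = 183.4 mol/s.
Outlet (n = n₀ + ν ξ):
  CH₄: 213 − 1(183.4) = 29.61
  O₂: 805.6 − 2(183.4) = 438.8
  N₂: 3030 (inert)
  CO₂: 0 + 1(183.4) = 183.4
  H₂O: 0 + 2(183.4) = 366.8
Total out = 29.61 + 438.8 + 3030 + 183.4 + 366.8 = 4049 mol/s.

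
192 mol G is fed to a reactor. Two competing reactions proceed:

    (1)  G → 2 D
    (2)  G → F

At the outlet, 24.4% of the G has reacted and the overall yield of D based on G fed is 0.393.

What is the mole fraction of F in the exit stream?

0.0397

Yield of D: 2ξ₁ / 192 = 0.393 → ξ₁ = 37.73 mol.
Conversion of G: 1ξ₁ + 1ξ₂ = 0.244 × 192 = 46.85 → ξ₂ = 9.12 mol.
Outlet amounts (n = n₀ + Σ ν·ξ):
  G: 192 − 1(37.73) − 1(9.12) = 145.2
  D: 0 + 2(37.73) = 75.46
  F: 0 + 1(9.12) = 9.12
Total out = 229.7 mol; y_F = 9.12 / 229.7 = 0.0397.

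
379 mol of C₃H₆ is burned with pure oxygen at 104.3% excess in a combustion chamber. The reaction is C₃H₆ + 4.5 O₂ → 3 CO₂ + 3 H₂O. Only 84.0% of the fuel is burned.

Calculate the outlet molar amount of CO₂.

955 mol

Stoichiometric O₂ = 4.5 × 379 = 1706 mol; O₂ fed = 1706 × 2.043 = 3484 mol.
Fuel reacted = 0.84 × 379 → ξ = 318.4 mol.
Outlet (n = n₀ + ν ξ):
  C₃H₆: 379 − 1(318.4) = 60.64
  O₂: 3484 − 4.5(318.4) = 2052
  CO₂: 0 + 3(318.4) = 955.1
  H₂O: 0 + 3(318.4) = 955.1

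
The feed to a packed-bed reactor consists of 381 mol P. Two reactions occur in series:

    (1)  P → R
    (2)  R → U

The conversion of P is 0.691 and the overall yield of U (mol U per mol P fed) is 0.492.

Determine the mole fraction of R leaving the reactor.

Conversion of P: P consumed = 1ξ₁ = 0.691 × 381 → ξ₁ = 263.3 mol.
Yield of U: 1ξ₂ / 381 = 0.492 → ξ₂ = 187.5 mol.
Outlet amounts (n = n₀ + Σ ν·ξ):
  P: 381 − 1(263.3) = 117.7
  R: 0 + 1(263.3) − 1(187.5) = 75.82
  U: 0 + 1(187.5) = 187.5
Total out = 381 mol; y_R = 75.82 / 381 = 0.199.

0.199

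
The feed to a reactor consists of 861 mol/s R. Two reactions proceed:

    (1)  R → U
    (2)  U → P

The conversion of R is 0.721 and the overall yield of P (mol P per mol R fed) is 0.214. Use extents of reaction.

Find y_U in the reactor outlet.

0.507

Conversion of R: R consumed = 1ξ₁ = 0.721 × 861 → ξ₁ = 620.8 mol/s.
Yield of P: 1ξ₂ / 861 = 0.214 → ξ₂ = 184.3 mol/s.
Outlet amounts (n = n₀ + Σ ν·ξ):
  R: 861 − 1(620.8) = 240.2
  U: 0 + 1(620.8) − 1(184.3) = 436.5
  P: 0 + 1(184.3) = 184.3
Total out = 861 mol/s; y_U = 436.5 / 861 = 0.507.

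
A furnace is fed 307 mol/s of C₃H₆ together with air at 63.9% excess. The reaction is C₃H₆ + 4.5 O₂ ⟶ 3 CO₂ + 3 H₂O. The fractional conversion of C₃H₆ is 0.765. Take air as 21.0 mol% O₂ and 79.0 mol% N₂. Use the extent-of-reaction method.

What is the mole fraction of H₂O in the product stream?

0.0629

Stoichiometric O₂ = 4.5 × 307 = 1382 mol/s; O₂ fed = 1382 × 1.639 = 2264 mol/s.
N₂ fed = 2264 × 79/21 = 8518 mol/s.
Fuel reacted = 0.765 × 307 → ξ = 234.9 mol/s.
Outlet (n = n₀ + ν ξ):
  C₃H₆: 307 − 1(234.9) = 72.14
  O₂: 2264 − 4.5(234.9) = 1207
  N₂: 8518 (inert)
  CO₂: 0 + 3(234.9) = 704.6
  H₂O: 0 + 3(234.9) = 704.6
Total out = 11210 mol/s; y_H₂O = 704.6 / 11210 = 0.06287.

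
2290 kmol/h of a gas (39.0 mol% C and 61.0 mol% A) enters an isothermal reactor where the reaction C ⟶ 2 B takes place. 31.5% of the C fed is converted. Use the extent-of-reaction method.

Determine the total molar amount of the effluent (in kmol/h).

C reacted = 0.315 × 893.1 = 281.3 kmol/h; ν_C = −1, so ξ = 281.3/1 = 281.3 kmol/h.
Outlet amounts (n = n₀ + ν ξ):
  C: 893.1 − 1(281.3) = 611.8
  B: 0 + 2(281.3) = 562.7
  A: 1397 (inert)
Total out = 611.8 + 562.7 + 1397 = 2571 kmol/h.

2570 kmol/h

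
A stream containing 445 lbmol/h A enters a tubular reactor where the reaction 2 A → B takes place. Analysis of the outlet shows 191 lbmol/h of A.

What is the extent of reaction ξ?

ξ = 127 lbmol/h

For A: n = n₀ − 2ξ → 191 = 445 − 2ξ, giving ξ = 127 lbmol/h.
Outlet amounts (n = n₀ + ν ξ):
  A: 445 − 2(127) = 191
  B: 0 + 1(127) = 127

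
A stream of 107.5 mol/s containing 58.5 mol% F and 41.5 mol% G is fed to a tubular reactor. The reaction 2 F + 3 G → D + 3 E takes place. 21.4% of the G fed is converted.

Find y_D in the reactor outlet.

G reacted = 0.214 × 44.61 = 9.547 mol/s; ν_G = −3, so ξ = 9.547/3 = 3.182 mol/s.
Outlet amounts (n = n₀ + ν ξ):
  F: 62.89 − 2(3.182) = 56.52
  G: 44.61 − 3(3.182) = 35.07
  D: 0 + 1(3.182) = 3.182
  E: 0 + 3(3.182) = 9.547
Total out = 104.3 mol/s; y_D = 3.182 / 104.3 = 0.03051.

0.0305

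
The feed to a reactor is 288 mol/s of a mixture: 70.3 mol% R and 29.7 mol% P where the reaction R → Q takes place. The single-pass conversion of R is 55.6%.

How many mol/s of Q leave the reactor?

R reacted = 0.556 × 202.5 = 112.6 mol/s; ν_R = −1, so ξ = 112.6/1 = 112.6 mol/s.
Outlet amounts (n = n₀ + ν ξ):
  R: 202.5 − 1(112.6) = 89.89
  Q: 0 + 1(112.6) = 112.6
  P: 85.54 (inert)

113 mol/s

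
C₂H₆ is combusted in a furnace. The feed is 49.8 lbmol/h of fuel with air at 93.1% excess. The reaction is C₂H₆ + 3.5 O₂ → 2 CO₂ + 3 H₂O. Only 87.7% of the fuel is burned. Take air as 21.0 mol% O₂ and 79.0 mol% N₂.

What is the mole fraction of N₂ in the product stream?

0.756

Stoichiometric O₂ = 3.5 × 49.8 = 174.3 lbmol/h; O₂ fed = 174.3 × 1.931 = 336.6 lbmol/h.
N₂ fed = 336.6 × 79/21 = 1266 lbmol/h.
Fuel reacted = 0.877 × 49.8 → ξ = 43.67 lbmol/h.
Outlet (n = n₀ + ν ξ):
  C₂H₆: 49.8 − 1(43.67) = 6.125
  O₂: 336.6 − 3.5(43.67) = 183.7
  N₂: 1266 (inert)
  CO₂: 0 + 2(43.67) = 87.35
  H₂O: 0 + 3(43.67) = 131
Total out = 1674 lbmol/h; y_N₂ = 1266 / 1674 = 0.7562.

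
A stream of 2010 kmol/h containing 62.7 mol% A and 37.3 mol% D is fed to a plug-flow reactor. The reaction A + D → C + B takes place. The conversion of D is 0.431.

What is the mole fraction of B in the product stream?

D reacted = 0.431 × 749.7 = 323.1 kmol/h; ν_D = −1, so ξ = 323.1/1 = 323.1 kmol/h.
Outlet amounts (n = n₀ + ν ξ):
  A: 1260 − 1(323.1) = 937.1
  D: 749.7 − 1(323.1) = 426.6
  C: 0 + 1(323.1) = 323.1
  B: 0 + 1(323.1) = 323.1
Total out = 2010 kmol/h; y_B = 323.1 / 2010 = 0.1608.

0.161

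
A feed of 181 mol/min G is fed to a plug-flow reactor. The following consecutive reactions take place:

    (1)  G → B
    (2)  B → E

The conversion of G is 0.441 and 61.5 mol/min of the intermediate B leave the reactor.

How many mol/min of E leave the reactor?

18.3 mol/min

Conversion of G: G consumed = 1ξ₁ = 0.441 × 181 → ξ₁ = 79.82 mol/min.
B balance: n_B = 0 + 1ξ₁ − 1ξ₂ = 61.5 → ξ₂ = (1·79.82 − 61.5)/1 = 18.32 mol/min.
Outlet amounts (n = n₀ + Σ ν·ξ):
  G: 181 − 1(79.82) = 101.2
  B: 0 + 1(79.82) − 1(18.32) = 61.5
  E: 0 + 1(18.32) = 18.32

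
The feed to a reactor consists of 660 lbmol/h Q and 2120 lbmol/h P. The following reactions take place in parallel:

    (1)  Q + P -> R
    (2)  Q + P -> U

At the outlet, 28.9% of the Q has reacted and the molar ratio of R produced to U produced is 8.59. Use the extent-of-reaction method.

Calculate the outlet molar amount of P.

1930 lbmol/h

Conversion of Q: Q consumed = 0.289 × 660 = 190.7 lbmol/h = 1ξ₁ + 1ξ₂.
Selectivity: 1ξ₁ / (1ξ₂) = 8.59 → ξ₁ = 8.59 ξ₂.
Substitute: (1·8.59 + 1) ξ₂ = 190.7 → ξ₂ = 19.89 lbmol/h, ξ₁ = 170.9 lbmol/h.
Outlet amounts (n = n₀ + Σ ν·ξ):
  Q: 660 − 1(170.9) − 1(19.89) = 469.3
  P: 2120 − 1(170.9) − 1(19.89) = 1929
  R: 0 + 1(170.9) = 170.9
  U: 0 + 1(19.89) = 19.89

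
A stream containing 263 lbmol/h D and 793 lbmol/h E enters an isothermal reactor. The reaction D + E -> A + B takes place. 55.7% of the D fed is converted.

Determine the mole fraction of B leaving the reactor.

0.139

D reacted = 0.557 × 263 = 146.5 lbmol/h; ν_D = −1, so ξ = 146.5/1 = 146.5 lbmol/h.
Outlet amounts (n = n₀ + ν ξ):
  D: 263 − 1(146.5) = 116.5
  E: 793 − 1(146.5) = 646.5
  A: 0 + 1(146.5) = 146.5
  B: 0 + 1(146.5) = 146.5
Total out = 1056 lbmol/h; y_B = 146.5 / 1056 = 0.1387.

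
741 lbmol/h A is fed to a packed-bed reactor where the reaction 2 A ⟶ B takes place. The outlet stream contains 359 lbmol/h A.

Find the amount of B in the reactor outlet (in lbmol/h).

For A: n = n₀ − 2ξ → 359 = 741 − 2ξ, giving ξ = 191 lbmol/h.
Outlet amounts (n = n₀ + ν ξ):
  A: 741 − 2(191) = 359
  B: 0 + 1(191) = 191

191 lbmol/h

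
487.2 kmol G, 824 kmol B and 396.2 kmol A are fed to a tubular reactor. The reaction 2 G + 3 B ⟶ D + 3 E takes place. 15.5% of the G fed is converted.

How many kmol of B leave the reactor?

G reacted = 0.155 × 487.2 = 75.52 kmol; ν_G = −2, so ξ = 75.52/2 = 37.76 kmol.
Outlet amounts (n = n₀ + ν ξ):
  G: 487.2 − 2(37.76) = 411.7
  B: 824 − 3(37.76) = 710.7
  D: 0 + 1(37.76) = 37.76
  E: 0 + 3(37.76) = 113.3
  A: 396.2 (inert)

711 kmol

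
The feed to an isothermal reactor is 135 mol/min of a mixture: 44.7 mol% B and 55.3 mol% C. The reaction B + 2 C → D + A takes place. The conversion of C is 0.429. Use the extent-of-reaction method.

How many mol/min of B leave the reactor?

44.3 mol/min

C reacted = 0.429 × 74.66 = 32.03 mol/min; ν_C = −2, so ξ = 32.03/2 = 16.01 mol/min.
Outlet amounts (n = n₀ + ν ξ):
  B: 60.34 − 1(16.01) = 44.33
  C: 74.66 − 2(16.01) = 42.63
  D: 0 + 1(16.01) = 16.01
  A: 0 + 1(16.01) = 16.01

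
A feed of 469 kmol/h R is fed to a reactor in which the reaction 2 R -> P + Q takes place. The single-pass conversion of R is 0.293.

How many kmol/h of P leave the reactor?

68.7 kmol/h

R reacted = 0.293 × 469 = 137.4 kmol/h; ν_R = −2, so ξ = 137.4/2 = 68.71 kmol/h.
Outlet amounts (n = n₀ + ν ξ):
  R: 469 − 2(68.71) = 331.6
  P: 0 + 1(68.71) = 68.71
  Q: 0 + 1(68.71) = 68.71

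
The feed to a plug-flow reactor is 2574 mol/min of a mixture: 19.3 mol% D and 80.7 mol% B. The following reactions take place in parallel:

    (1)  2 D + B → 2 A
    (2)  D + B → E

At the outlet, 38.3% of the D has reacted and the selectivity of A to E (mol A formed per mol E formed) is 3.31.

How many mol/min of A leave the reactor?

146 mol/min

Conversion of D: D consumed = 0.383 × 496.8 = 190.3 mol/min = 2ξ₁ + 1ξ₂.
Selectivity: 2ξ₁ / (1ξ₂) = 3.31 → ξ₁ = 1.655 ξ₂.
Substitute: (2·1.655 + 1) ξ₂ = 190.3 → ξ₂ = 44.15 mol/min, ξ₁ = 73.06 mol/min.
Outlet amounts (n = n₀ + Σ ν·ξ):
  D: 496.8 − 2(73.06) − 1(44.15) = 306.5
  B: 2077 − 1(73.06) − 1(44.15) = 1960
  A: 0 + 2(73.06) = 146.1
  E: 0 + 1(44.15) = 44.15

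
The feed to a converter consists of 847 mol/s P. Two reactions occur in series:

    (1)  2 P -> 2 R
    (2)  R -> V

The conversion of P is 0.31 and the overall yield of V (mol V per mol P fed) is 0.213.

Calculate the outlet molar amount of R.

82.2 mol/s

Conversion of P: P consumed = 2ξ₁ = 0.31 × 847 → ξ₁ = 131.3 mol/s.
Yield of V: 1ξ₂ / 847 = 0.213 → ξ₂ = 180.4 mol/s.
Outlet amounts (n = n₀ + Σ ν·ξ):
  P: 847 − 2(131.3) = 584.4
  R: 0 + 2(131.3) − 1(180.4) = 82.16
  V: 0 + 1(180.4) = 180.4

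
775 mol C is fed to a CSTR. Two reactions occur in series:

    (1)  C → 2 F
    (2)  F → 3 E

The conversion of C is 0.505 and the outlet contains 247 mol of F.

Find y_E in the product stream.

0.718

Conversion of C: C consumed = 1ξ₁ = 0.505 × 775 → ξ₁ = 391.4 mol.
F balance: n_F = 0 + 2ξ₁ − 1ξ₂ = 247 → ξ₂ = (2·391.4 − 247)/1 = 535.8 mol.
Outlet amounts (n = n₀ + Σ ν·ξ):
  C: 775 − 1(391.4) = 383.6
  F: 0 + 2(391.4) − 1(535.8) = 247
  E: 0 + 3(535.8) = 1607
Total out = 2238 mol; y_E = 1607 / 2238 = 0.7182.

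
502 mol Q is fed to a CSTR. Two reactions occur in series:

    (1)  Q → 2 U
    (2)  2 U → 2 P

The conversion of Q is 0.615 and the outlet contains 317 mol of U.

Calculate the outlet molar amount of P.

300 mol

Conversion of Q: Q consumed = 1ξ₁ = 0.615 × 502 → ξ₁ = 308.7 mol.
U balance: n_U = 0 + 2ξ₁ − 2ξ₂ = 317 → ξ₂ = (2·308.7 − 317)/2 = 150.2 mol.
Outlet amounts (n = n₀ + Σ ν·ξ):
  Q: 502 − 1(308.7) = 193.3
  U: 0 + 2(308.7) − 2(150.2) = 317
  P: 0 + 2(150.2) = 300.5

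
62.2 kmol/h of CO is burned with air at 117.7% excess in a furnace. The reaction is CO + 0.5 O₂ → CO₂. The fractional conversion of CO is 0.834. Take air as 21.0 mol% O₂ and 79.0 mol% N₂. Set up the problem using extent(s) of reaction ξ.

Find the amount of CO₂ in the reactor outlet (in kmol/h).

51.9 kmol/h

Stoichiometric O₂ = 0.5 × 62.2 = 31.1 kmol/h; O₂ fed = 31.1 × 2.177 = 67.7 kmol/h.
N₂ fed = 67.7 × 79/21 = 254.7 kmol/h.
Fuel reacted = 0.834 × 62.2 → ξ = 51.87 kmol/h.
Outlet (n = n₀ + ν ξ):
  CO: 62.2 − 1(51.87) = 10.33
  O₂: 67.7 − 0.5(51.87) = 41.77
  N₂: 254.7 (inert)
  CO₂: 0 + 1(51.87) = 51.87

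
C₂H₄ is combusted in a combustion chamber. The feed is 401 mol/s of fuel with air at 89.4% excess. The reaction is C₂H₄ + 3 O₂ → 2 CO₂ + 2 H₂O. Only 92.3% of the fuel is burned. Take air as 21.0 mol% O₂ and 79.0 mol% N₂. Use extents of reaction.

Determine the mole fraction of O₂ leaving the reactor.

0.104

Stoichiometric O₂ = 3 × 401 = 1203 mol/s; O₂ fed = 1203 × 1.894 = 2278 mol/s.
N₂ fed = 2278 × 79/21 = 8571 mol/s.
Fuel reacted = 0.923 × 401 → ξ = 370.1 mol/s.
Outlet (n = n₀ + ν ξ):
  C₂H₄: 401 − 1(370.1) = 30.88
  O₂: 2278 − 3(370.1) = 1168
  N₂: 8571 (inert)
  CO₂: 0 + 2(370.1) = 740.2
  H₂O: 0 + 2(370.1) = 740.2
Total out = 11250 mol/s; y_O₂ = 1168 / 11250 = 0.1038.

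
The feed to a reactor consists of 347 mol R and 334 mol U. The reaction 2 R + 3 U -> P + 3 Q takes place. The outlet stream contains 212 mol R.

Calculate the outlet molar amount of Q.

202 mol

For R: n = n₀ − 2ξ → 212 = 347 − 2ξ, giving ξ = 67.5 mol.
Outlet amounts (n = n₀ + ν ξ):
  R: 347 − 2(67.5) = 212
  U: 334 − 3(67.5) = 131.5
  P: 0 + 1(67.5) = 67.5
  Q: 0 + 3(67.5) = 202.5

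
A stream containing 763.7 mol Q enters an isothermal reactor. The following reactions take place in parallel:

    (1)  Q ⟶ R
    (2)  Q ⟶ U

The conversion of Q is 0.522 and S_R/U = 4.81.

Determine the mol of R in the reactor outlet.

330 mol

Conversion of Q: Q consumed = 0.522 × 763.7 = 398.7 mol = 1ξ₁ + 1ξ₂.
Selectivity: 1ξ₁ / (1ξ₂) = 4.81 → ξ₁ = 4.81 ξ₂.
Substitute: (1·4.81 + 1) ξ₂ = 398.7 → ξ₂ = 68.61 mol, ξ₁ = 330 mol.
Outlet amounts (n = n₀ + Σ ν·ξ):
  Q: 763.7 − 1(330) − 1(68.61) = 365
  R: 0 + 1(330) = 330
  U: 0 + 1(68.61) = 68.61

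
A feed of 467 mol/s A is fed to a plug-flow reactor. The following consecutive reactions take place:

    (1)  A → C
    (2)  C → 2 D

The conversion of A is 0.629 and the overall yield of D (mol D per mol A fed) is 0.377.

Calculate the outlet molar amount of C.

206 mol/s

Conversion of A: A consumed = 1ξ₁ = 0.629 × 467 → ξ₁ = 293.7 mol/s.
Yield of D: 2ξ₂ / 467 = 0.377 → ξ₂ = 88.03 mol/s.
Outlet amounts (n = n₀ + Σ ν·ξ):
  A: 467 − 1(293.7) = 173.3
  C: 0 + 1(293.7) − 1(88.03) = 205.7
  D: 0 + 2(88.03) = 176.1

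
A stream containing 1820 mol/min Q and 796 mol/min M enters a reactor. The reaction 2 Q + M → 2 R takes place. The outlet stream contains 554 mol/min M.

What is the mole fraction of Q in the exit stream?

0.563

For M: n = n₀ − 1ξ → 554 = 796 − 1ξ, giving ξ = 242 mol/min.
Outlet amounts (n = n₀ + ν ξ):
  Q: 1820 − 2(242) = 1336
  M: 796 − 1(242) = 554
  R: 0 + 2(242) = 484
Total out = 2374 mol/min; y_Q = 1336 / 2374 = 0.5628.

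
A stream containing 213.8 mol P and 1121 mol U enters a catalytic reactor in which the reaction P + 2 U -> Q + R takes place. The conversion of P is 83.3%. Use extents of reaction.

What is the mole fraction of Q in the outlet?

0.154

P reacted = 0.833 × 213.8 = 178.1 mol; ν_P = −1, so ξ = 178.1/1 = 178.1 mol.
Outlet amounts (n = n₀ + ν ξ):
  P: 213.8 − 1(178.1) = 35.7
  U: 1121 − 2(178.1) = 764.8
  Q: 0 + 1(178.1) = 178.1
  R: 0 + 1(178.1) = 178.1
Total out = 1157 mol; y_Q = 178.1 / 1157 = 0.154.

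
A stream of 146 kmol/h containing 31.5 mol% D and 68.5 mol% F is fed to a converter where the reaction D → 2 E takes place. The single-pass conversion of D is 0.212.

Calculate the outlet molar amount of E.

D reacted = 0.212 × 45.99 = 9.75 kmol/h; ν_D = −1, so ξ = 9.75/1 = 9.75 kmol/h.
Outlet amounts (n = n₀ + ν ξ):
  D: 45.99 − 1(9.75) = 36.24
  E: 0 + 2(9.75) = 19.5
  F: 100 (inert)

19.5 kmol/h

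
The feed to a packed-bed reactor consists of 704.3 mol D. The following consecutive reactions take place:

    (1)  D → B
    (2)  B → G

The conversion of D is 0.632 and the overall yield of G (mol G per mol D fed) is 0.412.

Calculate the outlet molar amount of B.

Conversion of D: D consumed = 1ξ₁ = 0.632 × 704.3 → ξ₁ = 445.1 mol.
Yield of G: 1ξ₂ / 704.3 = 0.412 → ξ₂ = 290.2 mol.
Outlet amounts (n = n₀ + Σ ν·ξ):
  D: 704.3 − 1(445.1) = 259.2
  B: 0 + 1(445.1) − 1(290.2) = 154.9
  G: 0 + 1(290.2) = 290.2

155 mol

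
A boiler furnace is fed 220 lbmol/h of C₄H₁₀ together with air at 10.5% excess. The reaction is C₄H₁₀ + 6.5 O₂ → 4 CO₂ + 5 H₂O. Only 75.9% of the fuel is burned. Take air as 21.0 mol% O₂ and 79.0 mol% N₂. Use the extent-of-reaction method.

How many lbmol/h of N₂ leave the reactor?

5940 lbmol/h

Stoichiometric O₂ = 6.5 × 220 = 1430 lbmol/h; O₂ fed = 1430 × 1.105 = 1580 lbmol/h.
N₂ fed = 1580 × 79/21 = 5944 lbmol/h.
Fuel reacted = 0.759 × 220 → ξ = 167 lbmol/h.
Outlet (n = n₀ + ν ξ):
  C₄H₁₀: 220 − 1(167) = 53.02
  O₂: 1580 − 6.5(167) = 494.8
  N₂: 5944 (inert)
  CO₂: 0 + 4(167) = 667.9
  H₂O: 0 + 5(167) = 834.9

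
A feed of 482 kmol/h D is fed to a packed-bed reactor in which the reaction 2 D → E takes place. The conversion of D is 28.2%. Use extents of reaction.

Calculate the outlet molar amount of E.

68 kmol/h

D reacted = 0.282 × 482 = 135.9 kmol/h; ν_D = −2, so ξ = 135.9/2 = 67.96 kmol/h.
Outlet amounts (n = n₀ + ν ξ):
  D: 482 − 2(67.96) = 346.1
  E: 0 + 1(67.96) = 67.96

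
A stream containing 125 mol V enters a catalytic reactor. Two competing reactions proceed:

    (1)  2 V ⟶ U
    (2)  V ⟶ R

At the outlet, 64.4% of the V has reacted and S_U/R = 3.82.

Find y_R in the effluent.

Conversion of V: V consumed = 0.644 × 125 = 80.5 mol = 2ξ₁ + 1ξ₂.
Selectivity: 1ξ₁ / (1ξ₂) = 3.82 → ξ₁ = 3.82 ξ₂.
Substitute: (2·3.82 + 1) ξ₂ = 80.5 → ξ₂ = 9.317 mol, ξ₁ = 35.59 mol.
Outlet amounts (n = n₀ + Σ ν·ξ):
  V: 125 − 2(35.59) − 1(9.317) = 44.5
  U: 0 + 1(35.59) = 35.59
  R: 0 + 1(9.317) = 9.317
Total out = 89.41 mol; y_R = 9.317 / 89.41 = 0.1042.

0.104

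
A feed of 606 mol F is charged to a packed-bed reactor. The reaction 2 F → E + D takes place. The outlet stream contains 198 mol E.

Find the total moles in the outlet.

For E: n = n₀ + 1ξ → 198 = 0 + 1ξ, giving ξ = 198 mol.
Outlet amounts (n = n₀ + ν ξ):
  F: 606 − 2(198) = 210
  E: 0 + 1(198) = 198
  D: 0 + 1(198) = 198
Total out = 210 + 198 + 198 = 606 mol.

606 mol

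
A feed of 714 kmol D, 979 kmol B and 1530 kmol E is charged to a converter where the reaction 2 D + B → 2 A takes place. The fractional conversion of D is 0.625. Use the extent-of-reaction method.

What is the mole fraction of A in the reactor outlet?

D reacted = 0.625 × 714 = 446.2 kmol; ν_D = −2, so ξ = 446.2/2 = 223.1 kmol.
Outlet amounts (n = n₀ + ν ξ):
  D: 714 − 2(223.1) = 267.8
  B: 979 − 1(223.1) = 755.9
  A: 0 + 2(223.1) = 446.2
  E: 1530 (inert)
Total out = 3000 kmol; y_A = 446.2 / 3000 = 0.1488.

0.149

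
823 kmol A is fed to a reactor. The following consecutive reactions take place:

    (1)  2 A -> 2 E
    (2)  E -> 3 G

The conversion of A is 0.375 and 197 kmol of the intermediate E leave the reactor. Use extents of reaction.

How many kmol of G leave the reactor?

Conversion of A: A consumed = 2ξ₁ = 0.375 × 823 → ξ₁ = 154.3 kmol.
E balance: n_E = 0 + 2ξ₁ − 1ξ₂ = 197 → ξ₂ = (2·154.3 − 197)/1 = 111.6 kmol.
Outlet amounts (n = n₀ + Σ ν·ξ):
  A: 823 − 2(154.3) = 514.4
  E: 0 + 2(154.3) − 1(111.6) = 197
  G: 0 + 3(111.6) = 334.9

335 kmol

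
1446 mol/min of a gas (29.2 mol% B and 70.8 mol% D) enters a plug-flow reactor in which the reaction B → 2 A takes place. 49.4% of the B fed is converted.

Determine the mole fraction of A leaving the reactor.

0.252

B reacted = 0.494 × 422.2 = 208.6 mol/min; ν_B = −1, so ξ = 208.6/1 = 208.6 mol/min.
Outlet amounts (n = n₀ + ν ξ):
  B: 422.2 − 1(208.6) = 213.6
  A: 0 + 2(208.6) = 417.2
  D: 1024 (inert)
Total out = 1655 mol/min; y_A = 417.2 / 1655 = 0.2521.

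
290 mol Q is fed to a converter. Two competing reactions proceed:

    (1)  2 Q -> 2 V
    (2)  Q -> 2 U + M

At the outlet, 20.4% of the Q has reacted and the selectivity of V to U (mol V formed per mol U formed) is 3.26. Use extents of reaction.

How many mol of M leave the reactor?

7.87 mol

Conversion of Q: Q consumed = 0.204 × 290 = 59.16 mol = 2ξ₁ + 1ξ₂.
Selectivity: 2ξ₁ / (2ξ₂) = 3.26 → ξ₁ = 3.26 ξ₂.
Substitute: (2·3.26 + 1) ξ₂ = 59.16 → ξ₂ = 7.867 mol, ξ₁ = 25.65 mol.
Outlet amounts (n = n₀ + Σ ν·ξ):
  Q: 290 − 2(25.65) − 1(7.867) = 230.8
  V: 0 + 2(25.65) = 51.29
  U: 0 + 2(7.867) = 15.73
  M: 0 + 1(7.867) = 7.867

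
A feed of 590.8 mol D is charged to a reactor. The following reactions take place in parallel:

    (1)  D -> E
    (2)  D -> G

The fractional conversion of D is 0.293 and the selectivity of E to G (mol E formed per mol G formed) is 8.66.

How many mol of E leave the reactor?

Conversion of D: D consumed = 0.293 × 590.8 = 173.1 mol = 1ξ₁ + 1ξ₂.
Selectivity: 1ξ₁ / (1ξ₂) = 8.66 → ξ₁ = 8.66 ξ₂.
Substitute: (1·8.66 + 1) ξ₂ = 173.1 → ξ₂ = 17.92 mol, ξ₁ = 155.2 mol.
Outlet amounts (n = n₀ + Σ ν·ξ):
  D: 590.8 − 1(155.2) − 1(17.92) = 417.7
  E: 0 + 1(155.2) = 155.2
  G: 0 + 1(17.92) = 17.92

155 mol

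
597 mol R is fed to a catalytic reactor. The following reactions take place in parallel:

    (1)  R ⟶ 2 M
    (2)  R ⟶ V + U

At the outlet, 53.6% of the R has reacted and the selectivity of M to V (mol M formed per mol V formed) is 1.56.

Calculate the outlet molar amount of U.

Conversion of R: R consumed = 0.536 × 597 = 320 mol = 1ξ₁ + 1ξ₂.
Selectivity: 2ξ₁ / (1ξ₂) = 1.56 → ξ₁ = 0.78 ξ₂.
Substitute: (1·0.78 + 1) ξ₂ = 320 → ξ₂ = 179.8 mol, ξ₁ = 140.2 mol.
Outlet amounts (n = n₀ + Σ ν·ξ):
  R: 597 − 1(140.2) − 1(179.8) = 277
  M: 0 + 2(140.2) = 280.4
  V: 0 + 1(179.8) = 179.8
  U: 0 + 1(179.8) = 179.8

180 mol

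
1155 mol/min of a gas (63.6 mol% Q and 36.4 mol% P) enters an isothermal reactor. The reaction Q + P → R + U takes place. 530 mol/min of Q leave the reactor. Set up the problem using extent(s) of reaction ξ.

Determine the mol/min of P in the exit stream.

216 mol/min

For Q: n = n₀ − 1ξ → 530 = 734.6 − 1ξ, giving ξ = 204.6 mol/min.
Outlet amounts (n = n₀ + ν ξ):
  Q: 734.6 − 1(204.6) = 530
  P: 420.4 − 1(204.6) = 215.8
  R: 0 + 1(204.6) = 204.6
  U: 0 + 1(204.6) = 204.6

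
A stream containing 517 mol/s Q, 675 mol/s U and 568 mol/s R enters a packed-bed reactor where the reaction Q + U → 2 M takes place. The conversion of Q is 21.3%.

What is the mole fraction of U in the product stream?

Q reacted = 0.213 × 517 = 110.1 mol/s; ν_Q = −1, so ξ = 110.1/1 = 110.1 mol/s.
Outlet amounts (n = n₀ + ν ξ):
  Q: 517 − 1(110.1) = 406.9
  U: 675 − 1(110.1) = 564.9
  M: 0 + 2(110.1) = 220.2
  R: 568 (inert)
Total out = 1760 mol/s; y_U = 564.9 / 1760 = 0.321.

0.321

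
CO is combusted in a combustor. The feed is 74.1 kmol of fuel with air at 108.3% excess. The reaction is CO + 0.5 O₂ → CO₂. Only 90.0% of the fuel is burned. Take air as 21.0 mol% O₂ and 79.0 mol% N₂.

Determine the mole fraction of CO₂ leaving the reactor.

0.163

Stoichiometric O₂ = 0.5 × 74.1 = 37.05 kmol; O₂ fed = 37.05 × 2.083 = 77.18 kmol.
N₂ fed = 77.18 × 79/21 = 290.3 kmol.
Fuel reacted = 0.9 × 74.1 → ξ = 66.69 kmol.
Outlet (n = n₀ + ν ξ):
  CO: 74.1 − 1(66.69) = 7.41
  O₂: 77.18 − 0.5(66.69) = 43.83
  N₂: 290.3 (inert)
  CO₂: 0 + 1(66.69) = 66.69
Total out = 408.3 kmol; y_CO₂ = 66.69 / 408.3 = 0.1634.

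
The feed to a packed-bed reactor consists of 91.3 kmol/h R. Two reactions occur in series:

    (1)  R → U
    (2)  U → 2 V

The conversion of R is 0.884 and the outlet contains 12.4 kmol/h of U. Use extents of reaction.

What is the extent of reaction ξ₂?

ξ₂ = 68.3 kmol/h

Conversion of R: R consumed = 1ξ₁ = 0.884 × 91.3 → ξ₁ = 80.71 kmol/h.
U balance: n_U = 0 + 1ξ₁ − 1ξ₂ = 12.4 → ξ₂ = (1·80.71 − 12.4)/1 = 68.31 kmol/h.
Outlet amounts (n = n₀ + Σ ν·ξ):
  R: 91.3 − 1(80.71) = 10.59
  U: 0 + 1(80.71) − 1(68.31) = 12.4
  V: 0 + 2(68.31) = 136.6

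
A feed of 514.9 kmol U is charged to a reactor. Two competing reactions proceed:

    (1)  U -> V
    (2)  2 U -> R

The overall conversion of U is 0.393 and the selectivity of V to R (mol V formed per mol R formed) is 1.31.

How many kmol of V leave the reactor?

80.1 kmol

Conversion of U: U consumed = 0.393 × 514.9 = 202.4 kmol = 1ξ₁ + 2ξ₂.
Selectivity: 1ξ₁ / (1ξ₂) = 1.31 → ξ₁ = 1.31 ξ₂.
Substitute: (1·1.31 + 2) ξ₂ = 202.4 → ξ₂ = 61.13 kmol, ξ₁ = 80.09 kmol.
Outlet amounts (n = n₀ + Σ ν·ξ):
  U: 514.9 − 1(80.09) − 2(61.13) = 312.5
  V: 0 + 1(80.09) = 80.09
  R: 0 + 1(61.13) = 61.13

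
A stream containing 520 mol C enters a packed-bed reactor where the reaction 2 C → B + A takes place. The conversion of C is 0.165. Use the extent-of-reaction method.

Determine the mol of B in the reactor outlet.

42.9 mol

C reacted = 0.165 × 520 = 85.8 mol; ν_C = −2, so ξ = 85.8/2 = 42.9 mol.
Outlet amounts (n = n₀ + ν ξ):
  C: 520 − 2(42.9) = 434.2
  B: 0 + 1(42.9) = 42.9
  A: 0 + 1(42.9) = 42.9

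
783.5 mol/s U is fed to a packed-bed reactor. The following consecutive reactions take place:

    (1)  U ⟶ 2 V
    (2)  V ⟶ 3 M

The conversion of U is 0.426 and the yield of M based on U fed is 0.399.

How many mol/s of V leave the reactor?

Conversion of U: U consumed = 1ξ₁ = 0.426 × 783.5 → ξ₁ = 333.8 mol/s.
Yield of M: 3ξ₂ / 783.5 = 0.399 → ξ₂ = 104.2 mol/s.
Outlet amounts (n = n₀ + Σ ν·ξ):
  U: 783.5 − 1(333.8) = 449.7
  V: 0 + 2(333.8) − 1(104.2) = 563.3
  M: 0 + 3(104.2) = 312.6

563 mol/s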